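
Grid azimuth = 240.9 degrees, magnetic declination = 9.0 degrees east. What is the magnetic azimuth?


magnetic azimuth = grid azimuth - declination (east +ve)
mag_az = 240.9 - 9.0 = 231.9 degrees

231.9 degrees


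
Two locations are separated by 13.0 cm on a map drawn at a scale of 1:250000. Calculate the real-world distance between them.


ground = 13.0 cm * 250000 / 100 = 32500.0 m = 32.5 km

32.5 km


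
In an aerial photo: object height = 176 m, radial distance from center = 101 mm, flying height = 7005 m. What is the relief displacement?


d = h * r / H = 176 * 101 / 7005 = 2.54 mm

2.54 mm


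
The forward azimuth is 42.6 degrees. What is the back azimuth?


back azimuth = (42.6 + 180) mod 360 = 222.6 degrees

222.6 degrees


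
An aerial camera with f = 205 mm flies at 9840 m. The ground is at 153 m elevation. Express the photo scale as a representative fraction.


scale = f / (H - h) = 205 mm / 9687 m = 205 / 9687000 = 1:47254

1:47254


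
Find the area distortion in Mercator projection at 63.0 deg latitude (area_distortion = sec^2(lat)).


area_distortion = 1/cos^2(63.0) = 4.852

4.852


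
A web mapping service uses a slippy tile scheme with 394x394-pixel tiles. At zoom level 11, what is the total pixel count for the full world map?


tiles per axis = 2^11 = 2048
total tiles = 2048^2 = 4194304
pixels per axis = 2048 * 394 = 806912
total pixels = 806912^2 = 651106975744

651106975744 pixels


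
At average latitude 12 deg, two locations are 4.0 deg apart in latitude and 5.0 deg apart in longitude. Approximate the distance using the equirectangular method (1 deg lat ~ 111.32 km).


dlat_km = 4.0 * 111.32 = 445.28
dlon_km = 5.0 * 111.32 * cos(12) ≈ 544.437
dist = sqrt(445.28^2 + 544.437^2) ≈ 703.3 km

703.3 km


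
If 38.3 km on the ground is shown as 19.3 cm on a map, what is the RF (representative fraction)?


ground = 38.3 km = 3830000 cm; RF denominator = ground / map = 3830000 / 19.3 ≈ 198446; RF = 1:198446

1:198446


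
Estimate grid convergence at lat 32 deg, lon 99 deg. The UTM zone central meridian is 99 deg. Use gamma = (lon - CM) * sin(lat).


gamma = (99 - 99) * sin(32) = 0 * 0.529919 = 0.0 degrees

0.0 degrees


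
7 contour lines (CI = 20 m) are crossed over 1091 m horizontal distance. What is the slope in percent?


elevation change = 7 * 20 = 140 m
slope = 140 / 1091 * 100 = 12.8%

12.8%


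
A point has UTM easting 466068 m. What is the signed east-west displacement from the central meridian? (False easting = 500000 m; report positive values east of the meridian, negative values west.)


displacement = 466068 - 500000 = -33932 m

-33932 m


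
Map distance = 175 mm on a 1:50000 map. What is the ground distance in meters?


ground = 175 mm * 50000 / 1000 = 8750.0 m

8750.0 m


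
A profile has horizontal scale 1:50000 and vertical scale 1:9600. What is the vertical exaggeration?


VE = horizontal_scale / vertical_scale = 50000 / 9600 ≈ 5.2

5.2x


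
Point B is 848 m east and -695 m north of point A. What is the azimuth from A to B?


az = atan2(848, -695) = 129.3 deg
adjusted to 0-360: 129.3 degrees

129.3 degrees


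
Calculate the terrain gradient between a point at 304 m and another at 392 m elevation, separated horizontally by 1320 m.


gradient = (392 - 304) / 1320 = 88 / 1320 = 0.0667

0.0667


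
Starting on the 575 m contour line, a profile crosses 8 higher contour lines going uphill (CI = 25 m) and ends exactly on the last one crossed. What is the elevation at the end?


elevation = 575 + 8 * 25 = 775 m

775 m


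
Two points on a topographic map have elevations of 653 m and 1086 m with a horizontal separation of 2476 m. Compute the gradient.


gradient = (1086 - 653) / 2476 = 433 / 2476 = 0.1749

0.1749


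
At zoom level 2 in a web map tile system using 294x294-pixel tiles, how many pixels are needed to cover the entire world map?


tiles per axis = 2^2 = 4
total tiles = 4^2 = 16
pixels per axis = 4 * 294 = 1176
total pixels = 1176^2 = 1382976

1382976 pixels


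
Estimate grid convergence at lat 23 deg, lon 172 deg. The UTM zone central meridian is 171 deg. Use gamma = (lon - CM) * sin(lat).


gamma = (172 - 171) * sin(23) = 1 * 0.390731 = 0.391 degrees

0.391 degrees


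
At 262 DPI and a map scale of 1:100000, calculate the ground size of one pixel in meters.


pixel_cm = 2.54 / 262 ≈ 0.009695 cm
ground = pixel_cm * 100000 / 100 = 2.54 * 100000 / (262 * 100) = 254000 / 26200 ≈ 9.69 m

9.69 m


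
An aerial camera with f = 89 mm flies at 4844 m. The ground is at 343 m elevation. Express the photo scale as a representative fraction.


scale = f / (H - h) = 89 mm / 4501 m = 89 / 4501000 = 1:50573

1:50573


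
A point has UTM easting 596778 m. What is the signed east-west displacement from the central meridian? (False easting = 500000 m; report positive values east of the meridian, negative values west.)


displacement = 596778 - 500000 = 96778 m

96778 m


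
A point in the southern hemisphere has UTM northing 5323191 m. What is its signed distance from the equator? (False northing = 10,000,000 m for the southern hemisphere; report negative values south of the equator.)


For southern: actual = 5323191 - 10000000 = -4676809 m

-4676809 m


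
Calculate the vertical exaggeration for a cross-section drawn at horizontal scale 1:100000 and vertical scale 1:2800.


VE = horizontal_scale / vertical_scale = 100000 / 2800 ≈ 35.7

35.7x


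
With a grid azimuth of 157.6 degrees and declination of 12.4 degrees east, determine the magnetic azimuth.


magnetic azimuth = grid azimuth - declination (east +ve)
mag_az = 157.6 - 12.4 = 145.2 degrees

145.2 degrees


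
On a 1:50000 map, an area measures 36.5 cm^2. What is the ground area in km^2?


ground_area = 36.5 * (50000/100)^2 = 9125000.0 m^2 = 9.125 km^2

9.125 km^2


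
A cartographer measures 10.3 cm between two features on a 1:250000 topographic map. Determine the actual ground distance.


ground = 10.3 cm * 250000 / 100 = 25750.0 m = 25.75 km

25.75 km


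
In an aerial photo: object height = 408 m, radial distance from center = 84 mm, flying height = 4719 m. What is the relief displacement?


d = h * r / H = 408 * 84 / 4719 = 7.26 mm

7.26 mm


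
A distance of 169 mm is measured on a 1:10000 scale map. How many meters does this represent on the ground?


ground = 169 mm * 10000 / 1000 = 1690.0 m

1690.0 m


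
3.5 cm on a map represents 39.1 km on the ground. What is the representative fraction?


ground = 39.1 km = 3910000 cm; RF denominator = ground / map = 3910000 / 3.5 ≈ 1117143; RF = 1:1117143

1:1117143


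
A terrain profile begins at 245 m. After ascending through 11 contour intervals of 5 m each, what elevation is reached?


elevation = 245 + 11 * 5 = 300 m

300 m


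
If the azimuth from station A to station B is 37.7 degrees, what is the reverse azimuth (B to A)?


back azimuth = (37.7 + 180) mod 360 = 217.7 degrees

217.7 degrees


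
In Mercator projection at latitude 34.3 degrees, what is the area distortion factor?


area_distortion = 1/cos^2(34.3) = 1.465

1.465


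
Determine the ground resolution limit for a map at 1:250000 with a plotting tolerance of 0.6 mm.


ground = 0.6 mm * 250000 / 1000 = 150.0 m

150.0 m


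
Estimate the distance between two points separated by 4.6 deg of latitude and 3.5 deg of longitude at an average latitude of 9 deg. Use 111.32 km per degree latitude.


dlat_km = 4.6 * 111.32 = 512.072
dlon_km = 3.5 * 111.32 * cos(9) ≈ 384.823
dist = sqrt(512.072^2 + 384.823^2) ≈ 640.6 km

640.6 km


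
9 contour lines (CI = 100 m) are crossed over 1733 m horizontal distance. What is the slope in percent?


elevation change = 9 * 100 = 900 m
slope = 900 / 1733 * 100 = 51.9%

51.9%


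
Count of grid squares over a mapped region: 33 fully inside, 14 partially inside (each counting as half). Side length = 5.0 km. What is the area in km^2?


effective squares = 33 + 14 * 0.5 = 40.0
area = 40.0 * 25.0 = 1000.0 km^2

1000.0 km^2


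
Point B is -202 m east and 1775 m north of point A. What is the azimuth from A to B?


az = atan2(-202, 1775) = -6.5 deg
adjusted to 0-360: 353.5 degrees

353.5 degrees


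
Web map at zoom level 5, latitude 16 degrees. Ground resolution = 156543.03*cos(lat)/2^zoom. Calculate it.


res = 156543.03 * cos(16) / 2^5 = 156543.03 * 0.9612617 / 32 = 4702.46 m/pixel

4702.46 m/pixel


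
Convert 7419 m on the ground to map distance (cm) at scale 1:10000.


map_cm = 7419 * 100 / 10000 = 74.19 cm

74.19 cm


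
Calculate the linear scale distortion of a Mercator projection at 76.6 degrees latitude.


SF = 1 / cos(76.6) = 1 / 0.231748 = 4.315

4.315


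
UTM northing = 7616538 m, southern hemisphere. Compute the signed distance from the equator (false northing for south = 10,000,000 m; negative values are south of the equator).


For southern: actual = 7616538 - 10000000 = -2383462 m

-2383462 m


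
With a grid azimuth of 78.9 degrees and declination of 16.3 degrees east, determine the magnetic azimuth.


magnetic azimuth = grid azimuth - declination (east +ve)
mag_az = 78.9 - 16.3 = 62.6 degrees

62.6 degrees


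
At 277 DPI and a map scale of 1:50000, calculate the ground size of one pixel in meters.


pixel_cm = 2.54 / 277 ≈ 0.00917 cm
ground = pixel_cm * 50000 / 100 = 2.54 * 50000 / (277 * 100) = 127000 / 27700 ≈ 4.58 m

4.58 m


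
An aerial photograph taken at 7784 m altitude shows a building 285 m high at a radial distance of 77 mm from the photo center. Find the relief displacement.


d = h * r / H = 285 * 77 / 7784 = 2.82 mm

2.82 mm


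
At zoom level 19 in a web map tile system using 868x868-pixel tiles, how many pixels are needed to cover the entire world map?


tiles per axis = 2^19 = 524288
total tiles = 524288^2 = 274877906944
pixels per axis = 524288 * 868 = 455081984
total pixels = 455081984^2 = 207099612161376256

207099612161376256 pixels


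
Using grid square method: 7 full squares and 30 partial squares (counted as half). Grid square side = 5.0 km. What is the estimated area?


effective squares = 7 + 30 * 0.5 = 22.0
area = 22.0 * 25.0 = 550.0 km^2

550.0 km^2


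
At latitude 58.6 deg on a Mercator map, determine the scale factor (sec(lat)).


SF = 1 / cos(58.6) = 1 / 0.52101 = 1.919

1.919


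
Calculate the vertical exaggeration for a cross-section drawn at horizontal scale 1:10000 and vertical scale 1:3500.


VE = horizontal_scale / vertical_scale = 10000 / 3500 ≈ 2.9

2.9x


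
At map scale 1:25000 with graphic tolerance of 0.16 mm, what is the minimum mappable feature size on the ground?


ground = 0.16 mm * 25000 / 1000 = 4.0 m

4.0 m


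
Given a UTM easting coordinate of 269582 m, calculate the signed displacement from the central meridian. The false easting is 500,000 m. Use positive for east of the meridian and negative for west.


displacement = 269582 - 500000 = -230418 m

-230418 m


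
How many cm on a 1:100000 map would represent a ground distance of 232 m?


map_cm = 232 * 100 / 100000 = 0.232 cm ≈ 0.23 cm

0.23 cm


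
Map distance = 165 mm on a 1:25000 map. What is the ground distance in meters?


ground = 165 mm * 25000 / 1000 = 4125.0 m

4125.0 m


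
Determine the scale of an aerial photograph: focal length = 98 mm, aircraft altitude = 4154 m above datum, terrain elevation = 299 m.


scale = f / (H - h) = 98 mm / 3855 m = 98 / 3855000 = 1:39337

1:39337


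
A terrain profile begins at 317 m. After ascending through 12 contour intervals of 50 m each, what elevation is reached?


elevation = 317 + 12 * 50 = 917 m

917 m


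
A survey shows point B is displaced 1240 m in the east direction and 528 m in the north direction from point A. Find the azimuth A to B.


az = atan2(1240, 528) = 66.9 deg
adjusted to 0-360: 66.9 degrees

66.9 degrees


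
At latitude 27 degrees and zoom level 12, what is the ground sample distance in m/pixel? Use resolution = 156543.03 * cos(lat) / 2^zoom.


res = 156543.03 * cos(27) / 2^12 = 156543.03 * 0.89100652 / 4096 = 34.05 m/pixel

34.05 m/pixel


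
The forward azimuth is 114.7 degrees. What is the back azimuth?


back azimuth = (114.7 + 180) mod 360 = 294.7 degrees

294.7 degrees


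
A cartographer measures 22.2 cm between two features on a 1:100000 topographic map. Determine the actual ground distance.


ground = 22.2 cm * 100000 / 100 = 22200.0 m = 22.2 km

22.2 km


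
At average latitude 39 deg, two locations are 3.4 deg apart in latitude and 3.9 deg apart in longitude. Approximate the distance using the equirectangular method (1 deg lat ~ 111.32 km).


dlat_km = 3.4 * 111.32 = 378.488
dlon_km = 3.9 * 111.32 * cos(39) ≈ 337.396
dist = sqrt(378.488^2 + 337.396^2) ≈ 507.0 km

507.0 km


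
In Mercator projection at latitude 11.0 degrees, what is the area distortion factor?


area_distortion = 1/cos^2(11.0) = 1.038

1.038


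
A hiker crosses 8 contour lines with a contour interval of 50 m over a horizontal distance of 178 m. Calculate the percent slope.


elevation change = 8 * 50 = 400 m
slope = 400 / 178 * 100 = 224.7%

224.7%


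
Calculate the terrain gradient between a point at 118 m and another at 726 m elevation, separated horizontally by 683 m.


gradient = (726 - 118) / 683 = 608 / 683 = 0.8902

0.8902


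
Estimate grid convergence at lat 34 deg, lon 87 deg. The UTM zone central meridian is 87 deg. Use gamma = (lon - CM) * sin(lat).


gamma = (87 - 87) * sin(34) = 0 * 0.559193 = 0.0 degrees

0.0 degrees


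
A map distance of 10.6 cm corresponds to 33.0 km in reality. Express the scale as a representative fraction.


ground = 33.0 km = 3300000 cm; RF denominator = ground / map = 3300000 / 10.6 ≈ 311321; RF = 1:311321

1:311321


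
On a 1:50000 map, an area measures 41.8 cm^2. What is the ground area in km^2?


ground_area = 41.8 * (50000/100)^2 = 10450000.0 m^2 = 10.45 km^2

10.45 km^2


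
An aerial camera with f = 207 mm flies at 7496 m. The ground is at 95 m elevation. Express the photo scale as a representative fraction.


scale = f / (H - h) = 207 mm / 7401 m = 207 / 7401000 = 1:35754

1:35754


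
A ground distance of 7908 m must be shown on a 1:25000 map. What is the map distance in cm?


map_cm = 7908 * 100 / 25000 = 31.632 cm ≈ 31.63 cm

31.63 cm


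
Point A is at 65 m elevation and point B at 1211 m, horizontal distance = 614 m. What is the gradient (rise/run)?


gradient = (1211 - 65) / 614 = 1146 / 614 = 1.8664

1.8664


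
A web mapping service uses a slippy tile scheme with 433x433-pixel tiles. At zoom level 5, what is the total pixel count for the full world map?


tiles per axis = 2^5 = 32
total tiles = 32^2 = 1024
pixels per axis = 32 * 433 = 13856
total pixels = 13856^2 = 191988736

191988736 pixels


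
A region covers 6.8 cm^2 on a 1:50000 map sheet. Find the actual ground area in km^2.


ground_area = 6.8 * (50000/100)^2 = 1700000.0 m^2 = 1.7 km^2

1.7 km^2


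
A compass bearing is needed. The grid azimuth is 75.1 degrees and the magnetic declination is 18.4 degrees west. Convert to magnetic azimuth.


magnetic azimuth = grid azimuth - declination (east +ve)
mag_az = 75.1 - -18.4 = 93.5 degrees

93.5 degrees


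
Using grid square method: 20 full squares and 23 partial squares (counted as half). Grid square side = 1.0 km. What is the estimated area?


effective squares = 20 + 23 * 0.5 = 31.5
area = 31.5 * 1.0 = 31.5 km^2

31.5 km^2


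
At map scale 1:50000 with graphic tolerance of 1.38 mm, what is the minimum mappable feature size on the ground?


ground = 1.38 mm * 50000 / 1000 = 69.0 m

69.0 m


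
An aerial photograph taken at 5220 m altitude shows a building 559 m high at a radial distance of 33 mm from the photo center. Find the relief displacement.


d = h * r / H = 559 * 33 / 5220 = 3.53 mm

3.53 mm


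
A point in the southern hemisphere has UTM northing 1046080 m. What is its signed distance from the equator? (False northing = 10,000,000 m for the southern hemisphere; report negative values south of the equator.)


For southern: actual = 1046080 - 10000000 = -8953920 m

-8953920 m


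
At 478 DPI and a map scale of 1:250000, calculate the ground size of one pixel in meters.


pixel_cm = 2.54 / 478 ≈ 0.005314 cm
ground = pixel_cm * 250000 / 100 = 2.54 * 250000 / (478 * 100) = 635000 / 47800 ≈ 13.28 m

13.28 m


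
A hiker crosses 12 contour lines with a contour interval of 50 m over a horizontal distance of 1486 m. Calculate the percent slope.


elevation change = 12 * 50 = 600 m
slope = 600 / 1486 * 100 = 40.4%

40.4%


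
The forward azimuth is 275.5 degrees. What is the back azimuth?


back azimuth = (275.5 + 180) mod 360 = 95.5 degrees

95.5 degrees


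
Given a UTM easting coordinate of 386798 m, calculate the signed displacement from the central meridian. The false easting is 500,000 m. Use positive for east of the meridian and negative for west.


displacement = 386798 - 500000 = -113202 m

-113202 m


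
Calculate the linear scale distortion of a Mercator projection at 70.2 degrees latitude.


SF = 1 / cos(70.2) = 1 / 0.338738 = 2.952

2.952


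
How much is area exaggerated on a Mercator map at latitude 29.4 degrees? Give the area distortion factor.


area_distortion = 1/cos^2(29.4) = 1.317

1.317


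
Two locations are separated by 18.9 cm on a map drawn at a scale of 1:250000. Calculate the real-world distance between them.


ground = 18.9 cm * 250000 / 100 = 47250.0 m = 47.25 km

47.25 km


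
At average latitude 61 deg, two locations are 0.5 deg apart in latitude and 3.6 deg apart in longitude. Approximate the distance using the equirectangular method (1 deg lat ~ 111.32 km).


dlat_km = 0.5 * 111.32 = 55.66
dlon_km = 3.6 * 111.32 * cos(61) ≈ 194.288
dist = sqrt(55.66^2 + 194.288^2) ≈ 202.1 km

202.1 km


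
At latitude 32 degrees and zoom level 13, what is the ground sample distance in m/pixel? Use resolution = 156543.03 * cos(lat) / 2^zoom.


res = 156543.03 * cos(32) / 2^13 = 156543.03 * 0.8480481 / 8192 = 16.21 m/pixel

16.21 m/pixel


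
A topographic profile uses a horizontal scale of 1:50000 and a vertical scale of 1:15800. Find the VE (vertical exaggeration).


VE = horizontal_scale / vertical_scale = 50000 / 15800 ≈ 3.2

3.2x


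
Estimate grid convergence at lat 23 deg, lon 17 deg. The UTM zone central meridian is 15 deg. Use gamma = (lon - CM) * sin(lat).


gamma = (17 - 15) * sin(23) = 2 * 0.390731 = 0.781 degrees

0.781 degrees


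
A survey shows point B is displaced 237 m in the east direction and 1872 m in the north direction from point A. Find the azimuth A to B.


az = atan2(237, 1872) = 7.2 deg
adjusted to 0-360: 7.2 degrees

7.2 degrees


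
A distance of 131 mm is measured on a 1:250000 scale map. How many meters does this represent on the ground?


ground = 131 mm * 250000 / 1000 = 32750.0 m

32750.0 m


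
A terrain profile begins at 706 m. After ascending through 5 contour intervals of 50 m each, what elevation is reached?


elevation = 706 + 5 * 50 = 956 m

956 m


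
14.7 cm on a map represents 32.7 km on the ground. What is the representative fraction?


ground = 32.7 km = 3270000 cm; RF denominator = ground / map = 3270000 / 14.7 ≈ 222449; RF = 1:222449

1:222449


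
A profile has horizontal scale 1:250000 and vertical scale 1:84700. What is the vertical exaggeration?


VE = horizontal_scale / vertical_scale = 250000 / 84700 ≈ 3.0

3.0x


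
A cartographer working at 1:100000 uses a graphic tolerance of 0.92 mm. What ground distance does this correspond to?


ground = 0.92 mm * 100000 / 1000 = 92.0 m

92.0 m


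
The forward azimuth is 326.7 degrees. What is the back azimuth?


back azimuth = (326.7 + 180) mod 360 = 146.7 degrees

146.7 degrees


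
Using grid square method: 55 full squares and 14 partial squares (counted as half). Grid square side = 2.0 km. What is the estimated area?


effective squares = 55 + 14 * 0.5 = 62.0
area = 62.0 * 4.0 = 248.0 km^2

248.0 km^2


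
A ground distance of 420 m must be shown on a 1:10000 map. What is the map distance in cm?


map_cm = 420 * 100 / 10000 = 4.2 cm

4.2 cm


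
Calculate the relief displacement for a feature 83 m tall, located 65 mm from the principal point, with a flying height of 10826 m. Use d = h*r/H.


d = h * r / H = 83 * 65 / 10826 = 0.5 mm

0.5 mm


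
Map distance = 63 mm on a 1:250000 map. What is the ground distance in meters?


ground = 63 mm * 250000 / 1000 = 15750.0 m

15750.0 m


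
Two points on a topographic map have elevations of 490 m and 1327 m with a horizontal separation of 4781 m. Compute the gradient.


gradient = (1327 - 490) / 4781 = 837 / 4781 = 0.1751

0.1751


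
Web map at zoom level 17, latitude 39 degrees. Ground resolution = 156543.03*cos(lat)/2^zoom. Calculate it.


res = 156543.03 * cos(39) / 2^17 = 156543.03 * 0.77714596 / 131072 = 0.93 m/pixel

0.93 m/pixel


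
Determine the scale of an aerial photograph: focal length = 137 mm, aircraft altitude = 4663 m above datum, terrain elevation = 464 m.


scale = f / (H - h) = 137 mm / 4199 m = 137 / 4199000 = 1:30650

1:30650


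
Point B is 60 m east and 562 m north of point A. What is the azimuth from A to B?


az = atan2(60, 562) = 6.1 deg
adjusted to 0-360: 6.1 degrees

6.1 degrees


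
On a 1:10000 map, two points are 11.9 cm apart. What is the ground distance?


ground = 11.9 cm * 10000 / 100 = 1190.0 m = 1.19 km

1.19 km


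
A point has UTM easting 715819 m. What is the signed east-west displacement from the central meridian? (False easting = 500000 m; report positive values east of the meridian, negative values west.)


displacement = 715819 - 500000 = 215819 m

215819 m


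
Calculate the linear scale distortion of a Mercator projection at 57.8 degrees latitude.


SF = 1 / cos(57.8) = 1 / 0.532876 = 1.877

1.877


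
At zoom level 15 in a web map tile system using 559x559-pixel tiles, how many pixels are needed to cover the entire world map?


tiles per axis = 2^15 = 32768
total tiles = 32768^2 = 1073741824
pixels per axis = 32768 * 559 = 18317312
total pixels = 18317312^2 = 335523918905344

335523918905344 pixels


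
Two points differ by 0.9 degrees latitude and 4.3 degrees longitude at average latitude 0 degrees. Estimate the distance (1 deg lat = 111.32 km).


dlat_km = 0.9 * 111.32 = 100.188
dlon_km = 4.3 * 111.32 * cos(0) ≈ 478.676
dist = sqrt(100.188^2 + 478.676^2) ≈ 489.0 km

489.0 km


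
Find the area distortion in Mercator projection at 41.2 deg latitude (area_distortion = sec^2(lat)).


area_distortion = 1/cos^2(41.2) = 1.766

1.766


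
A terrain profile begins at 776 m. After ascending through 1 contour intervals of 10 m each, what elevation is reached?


elevation = 776 + 1 * 10 = 786 m

786 m


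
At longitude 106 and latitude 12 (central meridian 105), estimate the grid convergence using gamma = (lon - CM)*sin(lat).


gamma = (106 - 105) * sin(12) = 1 * 0.207912 = 0.208 degrees

0.208 degrees


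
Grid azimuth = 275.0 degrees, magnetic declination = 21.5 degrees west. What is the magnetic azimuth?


magnetic azimuth = grid azimuth - declination (east +ve)
mag_az = 275.0 - -21.5 = 296.5 degrees

296.5 degrees


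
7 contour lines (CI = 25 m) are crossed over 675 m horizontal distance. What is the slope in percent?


elevation change = 7 * 25 = 175 m
slope = 175 / 675 * 100 = 25.9%

25.9%


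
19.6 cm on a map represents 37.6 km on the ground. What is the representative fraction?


ground = 37.6 km = 3760000 cm; RF denominator = ground / map = 3760000 / 19.6 ≈ 191837; RF = 1:191837

1:191837


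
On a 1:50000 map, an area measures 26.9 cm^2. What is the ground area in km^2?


ground_area = 26.9 * (50000/100)^2 = 6725000.0 m^2 = 6.725 km^2

6.725 km^2


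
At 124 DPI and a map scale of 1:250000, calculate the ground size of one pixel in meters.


pixel_cm = 2.54 / 124 ≈ 0.020484 cm
ground = pixel_cm * 250000 / 100 = 2.54 * 250000 / (124 * 100) = 635000 / 12400 ≈ 51.21 m

51.21 m


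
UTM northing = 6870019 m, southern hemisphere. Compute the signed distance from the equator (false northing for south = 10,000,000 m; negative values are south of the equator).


For southern: actual = 6870019 - 10000000 = -3129981 m

-3129981 m


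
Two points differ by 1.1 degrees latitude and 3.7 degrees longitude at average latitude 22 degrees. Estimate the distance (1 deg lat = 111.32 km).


dlat_km = 1.1 * 111.32 = 122.452
dlon_km = 3.7 * 111.32 * cos(22) ≈ 381.892
dist = sqrt(122.452^2 + 381.892^2) ≈ 401.0 km

401.0 km


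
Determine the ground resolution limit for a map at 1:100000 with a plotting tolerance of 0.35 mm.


ground = 0.35 mm * 100000 / 1000 = 35.0 m

35.0 m


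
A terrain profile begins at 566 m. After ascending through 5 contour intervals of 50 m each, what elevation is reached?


elevation = 566 + 5 * 50 = 816 m

816 m


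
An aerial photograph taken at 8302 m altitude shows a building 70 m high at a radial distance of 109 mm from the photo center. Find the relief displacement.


d = h * r / H = 70 * 109 / 8302 = 0.92 mm

0.92 mm


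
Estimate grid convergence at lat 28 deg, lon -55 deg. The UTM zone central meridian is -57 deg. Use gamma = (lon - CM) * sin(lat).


gamma = (-55 - -57) * sin(28) = 2 * 0.469472 = 0.939 degrees

0.939 degrees


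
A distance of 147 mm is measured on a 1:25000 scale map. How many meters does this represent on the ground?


ground = 147 mm * 25000 / 1000 = 3675.0 m

3675.0 m


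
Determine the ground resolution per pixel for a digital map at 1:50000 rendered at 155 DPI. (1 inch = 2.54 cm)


pixel_cm = 2.54 / 155 ≈ 0.016387 cm
ground = pixel_cm * 50000 / 100 = 2.54 * 50000 / (155 * 100) = 127000 / 15500 ≈ 8.19 m

8.19 m


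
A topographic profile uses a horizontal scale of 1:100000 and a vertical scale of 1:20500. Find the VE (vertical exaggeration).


VE = horizontal_scale / vertical_scale = 100000 / 20500 ≈ 4.9

4.9x


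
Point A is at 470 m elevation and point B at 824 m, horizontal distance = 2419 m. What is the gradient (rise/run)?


gradient = (824 - 470) / 2419 = 354 / 2419 = 0.1463

0.1463


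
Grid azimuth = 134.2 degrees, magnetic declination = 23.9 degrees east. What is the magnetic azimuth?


magnetic azimuth = grid azimuth - declination (east +ve)
mag_az = 134.2 - 23.9 = 110.3 degrees

110.3 degrees


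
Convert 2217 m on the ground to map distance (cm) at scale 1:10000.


map_cm = 2217 * 100 / 10000 = 22.17 cm

22.17 cm


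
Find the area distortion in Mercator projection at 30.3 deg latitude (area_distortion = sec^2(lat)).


area_distortion = 1/cos^2(30.3) = 1.341

1.341


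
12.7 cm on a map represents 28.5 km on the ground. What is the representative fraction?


ground = 28.5 km = 2850000 cm; RF denominator = ground / map = 2850000 / 12.7 ≈ 224409; RF = 1:224409

1:224409


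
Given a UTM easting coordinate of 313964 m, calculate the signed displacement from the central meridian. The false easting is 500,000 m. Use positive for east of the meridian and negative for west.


displacement = 313964 - 500000 = -186036 m

-186036 m


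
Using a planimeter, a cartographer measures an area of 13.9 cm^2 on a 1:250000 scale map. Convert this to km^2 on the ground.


ground_area = 13.9 * (250000/100)^2 = 86875000.0 m^2 = 86.875 km^2

86.875 km^2


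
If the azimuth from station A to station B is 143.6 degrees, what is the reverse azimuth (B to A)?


back azimuth = (143.6 + 180) mod 360 = 323.6 degrees

323.6 degrees


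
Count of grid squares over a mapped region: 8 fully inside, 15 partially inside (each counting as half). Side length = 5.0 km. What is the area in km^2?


effective squares = 8 + 15 * 0.5 = 15.5
area = 15.5 * 25.0 = 387.5 km^2

387.5 km^2


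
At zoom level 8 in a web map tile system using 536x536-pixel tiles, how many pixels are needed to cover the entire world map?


tiles per axis = 2^8 = 256
total tiles = 256^2 = 65536
pixels per axis = 256 * 536 = 137216
total pixels = 137216^2 = 18828230656

18828230656 pixels


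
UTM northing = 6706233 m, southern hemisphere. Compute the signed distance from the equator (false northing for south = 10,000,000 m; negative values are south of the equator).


For southern: actual = 6706233 - 10000000 = -3293767 m

-3293767 m


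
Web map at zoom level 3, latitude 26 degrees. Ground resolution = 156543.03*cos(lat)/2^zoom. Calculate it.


res = 156543.03 * cos(26) / 2^3 = 156543.03 * 0.89879405 / 8 = 17587.49 m/pixel

17587.49 m/pixel


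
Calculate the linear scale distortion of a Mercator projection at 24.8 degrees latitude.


SF = 1 / cos(24.8) = 1 / 0.907777 = 1.102

1.102


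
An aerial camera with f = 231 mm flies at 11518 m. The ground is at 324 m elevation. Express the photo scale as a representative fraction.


scale = f / (H - h) = 231 mm / 11194 m = 231 / 11194000 = 1:48459

1:48459


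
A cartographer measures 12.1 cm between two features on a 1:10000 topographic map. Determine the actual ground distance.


ground = 12.1 cm * 10000 / 100 = 1210.0 m = 1.21 km

1.21 km


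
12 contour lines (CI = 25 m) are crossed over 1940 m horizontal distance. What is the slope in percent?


elevation change = 12 * 25 = 300 m
slope = 300 / 1940 * 100 = 15.5%

15.5%


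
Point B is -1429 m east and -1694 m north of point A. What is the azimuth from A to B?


az = atan2(-1429, -1694) = -139.9 deg
adjusted to 0-360: 220.1 degrees

220.1 degrees


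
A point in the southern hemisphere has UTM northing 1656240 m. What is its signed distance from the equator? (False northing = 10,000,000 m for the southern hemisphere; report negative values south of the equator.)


For southern: actual = 1656240 - 10000000 = -8343760 m

-8343760 m


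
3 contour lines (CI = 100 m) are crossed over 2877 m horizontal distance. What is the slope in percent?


elevation change = 3 * 100 = 300 m
slope = 300 / 2877 * 100 = 10.4%

10.4%


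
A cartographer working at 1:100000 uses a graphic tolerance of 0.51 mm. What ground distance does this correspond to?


ground = 0.51 mm * 100000 / 1000 = 51.0 m

51.0 m


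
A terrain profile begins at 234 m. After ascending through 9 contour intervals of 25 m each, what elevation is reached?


elevation = 234 + 9 * 25 = 459 m

459 m


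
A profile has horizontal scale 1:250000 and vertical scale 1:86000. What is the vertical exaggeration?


VE = horizontal_scale / vertical_scale = 250000 / 86000 ≈ 2.9

2.9x


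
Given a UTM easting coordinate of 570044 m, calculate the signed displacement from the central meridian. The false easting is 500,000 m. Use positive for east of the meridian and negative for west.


displacement = 570044 - 500000 = 70044 m

70044 m


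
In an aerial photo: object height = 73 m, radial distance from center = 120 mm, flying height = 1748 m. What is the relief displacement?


d = h * r / H = 73 * 120 / 1748 = 5.01 mm

5.01 mm


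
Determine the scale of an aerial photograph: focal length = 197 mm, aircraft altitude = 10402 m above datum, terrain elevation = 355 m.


scale = f / (H - h) = 197 mm / 10047 m = 197 / 10047000 = 1:51000

1:51000


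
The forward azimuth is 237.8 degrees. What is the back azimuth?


back azimuth = (237.8 + 180) mod 360 = 57.8 degrees

57.8 degrees


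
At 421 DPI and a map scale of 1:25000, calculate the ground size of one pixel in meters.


pixel_cm = 2.54 / 421 ≈ 0.006033 cm
ground = pixel_cm * 25000 / 100 = 2.54 * 25000 / (421 * 100) = 63500 / 42100 ≈ 1.51 m

1.51 m


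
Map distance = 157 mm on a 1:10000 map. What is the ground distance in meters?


ground = 157 mm * 10000 / 1000 = 1570.0 m

1570.0 m


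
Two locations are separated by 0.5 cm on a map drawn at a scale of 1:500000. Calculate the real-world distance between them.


ground = 0.5 cm * 500000 / 100 = 2500.0 m = 2.5 km

2.5 km


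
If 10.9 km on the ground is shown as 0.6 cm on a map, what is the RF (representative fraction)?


ground = 10.9 km = 1090000 cm; RF denominator = ground / map = 1090000 / 0.6 ≈ 1816667; RF = 1:1816667

1:1816667


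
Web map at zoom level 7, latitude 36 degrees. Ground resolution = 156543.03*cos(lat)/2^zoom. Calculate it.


res = 156543.03 * cos(36) / 2^7 = 156543.03 * 0.80901699 / 128 = 989.42 m/pixel

989.42 m/pixel


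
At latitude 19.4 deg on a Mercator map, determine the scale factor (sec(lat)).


SF = 1 / cos(19.4) = 1 / 0.943223 = 1.06

1.06


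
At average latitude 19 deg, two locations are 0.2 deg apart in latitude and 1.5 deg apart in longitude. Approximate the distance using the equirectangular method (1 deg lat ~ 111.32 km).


dlat_km = 0.2 * 111.32 = 22.264
dlon_km = 1.5 * 111.32 * cos(19) ≈ 157.883
dist = sqrt(22.264^2 + 157.883^2) ≈ 159.4 km

159.4 km


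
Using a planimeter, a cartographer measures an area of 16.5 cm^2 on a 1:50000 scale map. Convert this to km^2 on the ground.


ground_area = 16.5 * (50000/100)^2 = 4125000.0 m^2 = 4.125 km^2

4.125 km^2


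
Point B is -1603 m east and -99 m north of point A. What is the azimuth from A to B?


az = atan2(-1603, -99) = -93.5 deg
adjusted to 0-360: 266.5 degrees

266.5 degrees


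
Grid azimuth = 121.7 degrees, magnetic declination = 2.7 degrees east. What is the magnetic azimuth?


magnetic azimuth = grid azimuth - declination (east +ve)
mag_az = 121.7 - 2.7 = 119.0 degrees

119.0 degrees


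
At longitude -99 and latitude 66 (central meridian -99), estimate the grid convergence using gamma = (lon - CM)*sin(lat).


gamma = (-99 - -99) * sin(66) = 0 * 0.913545 = 0.0 degrees

0.0 degrees


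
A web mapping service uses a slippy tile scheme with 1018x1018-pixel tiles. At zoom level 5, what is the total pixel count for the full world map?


tiles per axis = 2^5 = 32
total tiles = 32^2 = 1024
pixels per axis = 32 * 1018 = 32576
total pixels = 32576^2 = 1061195776

1061195776 pixels


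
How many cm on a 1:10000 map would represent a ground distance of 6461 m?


map_cm = 6461 * 100 / 10000 = 64.61 cm

64.61 cm


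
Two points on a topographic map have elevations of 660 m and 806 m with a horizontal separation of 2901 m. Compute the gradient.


gradient = (806 - 660) / 2901 = 146 / 2901 = 0.0503

0.0503


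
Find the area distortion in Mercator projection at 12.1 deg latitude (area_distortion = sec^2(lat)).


area_distortion = 1/cos^2(12.1) = 1.046

1.046


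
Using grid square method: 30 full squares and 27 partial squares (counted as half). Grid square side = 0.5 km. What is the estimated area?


effective squares = 30 + 27 * 0.5 = 43.5
area = 43.5 * 0.25 = 10.875 km^2

10.875 km^2


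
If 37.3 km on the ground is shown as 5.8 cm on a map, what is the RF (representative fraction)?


ground = 37.3 km = 3730000 cm; RF denominator = ground / map = 3730000 / 5.8 ≈ 643103; RF = 1:643103

1:643103


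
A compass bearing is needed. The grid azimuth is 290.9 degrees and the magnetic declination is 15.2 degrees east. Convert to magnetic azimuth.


magnetic azimuth = grid azimuth - declination (east +ve)
mag_az = 290.9 - 15.2 = 275.7 degrees

275.7 degrees


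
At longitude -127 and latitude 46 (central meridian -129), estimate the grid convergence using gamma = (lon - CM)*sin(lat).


gamma = (-127 - -129) * sin(46) = 2 * 0.71934 = 1.439 degrees

1.439 degrees


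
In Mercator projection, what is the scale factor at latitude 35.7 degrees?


SF = 1 / cos(35.7) = 1 / 0.812084 = 1.231

1.231


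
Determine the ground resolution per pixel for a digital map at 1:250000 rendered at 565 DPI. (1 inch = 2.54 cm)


pixel_cm = 2.54 / 565 ≈ 0.004496 cm
ground = pixel_cm * 250000 / 100 = 2.54 * 250000 / (565 * 100) = 635000 / 56500 ≈ 11.24 m

11.24 m


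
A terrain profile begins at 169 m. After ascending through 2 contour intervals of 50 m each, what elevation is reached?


elevation = 169 + 2 * 50 = 269 m

269 m


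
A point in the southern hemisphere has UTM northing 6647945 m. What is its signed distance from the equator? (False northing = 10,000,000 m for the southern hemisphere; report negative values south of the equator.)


For southern: actual = 6647945 - 10000000 = -3352055 m

-3352055 m


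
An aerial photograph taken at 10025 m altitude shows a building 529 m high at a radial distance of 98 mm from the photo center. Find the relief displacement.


d = h * r / H = 529 * 98 / 10025 = 5.17 mm

5.17 mm


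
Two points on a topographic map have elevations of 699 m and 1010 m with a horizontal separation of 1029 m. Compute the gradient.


gradient = (1010 - 699) / 1029 = 311 / 1029 = 0.3022

0.3022


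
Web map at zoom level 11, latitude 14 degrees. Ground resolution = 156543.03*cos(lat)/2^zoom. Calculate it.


res = 156543.03 * cos(14) / 2^11 = 156543.03 * 0.97029573 / 2048 = 74.17 m/pixel

74.17 m/pixel


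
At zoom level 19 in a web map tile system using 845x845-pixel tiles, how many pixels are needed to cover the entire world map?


tiles per axis = 2^19 = 524288
total tiles = 524288^2 = 274877906944
pixels per axis = 524288 * 845 = 443023360
total pixels = 443023360^2 = 196269697505689600

196269697505689600 pixels


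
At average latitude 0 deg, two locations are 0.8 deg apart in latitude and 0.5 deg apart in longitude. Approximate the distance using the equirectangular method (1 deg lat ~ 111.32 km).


dlat_km = 0.8 * 111.32 = 89.056
dlon_km = 0.5 * 111.32 * cos(0) ≈ 55.66
dist = sqrt(89.056^2 + 55.66^2) ≈ 105.0 km

105.0 km


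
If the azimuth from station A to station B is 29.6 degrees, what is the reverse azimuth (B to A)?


back azimuth = (29.6 + 180) mod 360 = 209.6 degrees

209.6 degrees


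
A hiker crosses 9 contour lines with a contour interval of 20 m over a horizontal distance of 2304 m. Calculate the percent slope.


elevation change = 9 * 20 = 180 m
slope = 180 / 2304 * 100 = 7.8%

7.8%


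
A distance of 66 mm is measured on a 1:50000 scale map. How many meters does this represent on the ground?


ground = 66 mm * 50000 / 1000 = 3300.0 m

3300.0 m


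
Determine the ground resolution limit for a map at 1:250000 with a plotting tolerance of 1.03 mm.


ground = 1.03 mm * 250000 / 1000 = 257.5 m

257.5 m


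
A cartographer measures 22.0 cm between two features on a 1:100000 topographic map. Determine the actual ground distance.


ground = 22.0 cm * 100000 / 100 = 22000.0 m = 22.0 km

22.0 km


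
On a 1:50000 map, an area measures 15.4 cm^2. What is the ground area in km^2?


ground_area = 15.4 * (50000/100)^2 = 3850000.0 m^2 = 3.85 km^2

3.85 km^2


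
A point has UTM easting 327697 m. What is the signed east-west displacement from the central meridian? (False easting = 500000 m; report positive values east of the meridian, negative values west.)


displacement = 327697 - 500000 = -172303 m

-172303 m


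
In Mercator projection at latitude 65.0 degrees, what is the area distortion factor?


area_distortion = 1/cos^2(65.0) = 5.599

5.599


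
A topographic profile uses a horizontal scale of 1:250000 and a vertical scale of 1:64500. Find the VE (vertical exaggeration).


VE = horizontal_scale / vertical_scale = 250000 / 64500 ≈ 3.9

3.9x
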